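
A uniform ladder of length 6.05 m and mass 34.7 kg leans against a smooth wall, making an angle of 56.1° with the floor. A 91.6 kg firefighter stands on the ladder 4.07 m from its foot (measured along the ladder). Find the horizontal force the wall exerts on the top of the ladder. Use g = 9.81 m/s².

N_wall ≈ 521 N

Taking torques about the foot of the ladder:
Ladder weight 34.7×9.81 = 340.4 N acts at 3.025 m along the ladder; its horizontal arm is 3.025·cos56.1° = 1.687 m → τ = 574.3 N·m clockwise.
Firefighter: 91.6×9.81 = 898.6 N at 4.07 m → arm 2.27 m → τ = 2040 N·m clockwise.
Wall normal N acts horizontally at the top; its moment arm is the height L sinθ = 6.05·sin56.1° = 5.022 m, counterclockwise.
For rotational equilibrium, N × 5.022 = 2614, so N = 521 N.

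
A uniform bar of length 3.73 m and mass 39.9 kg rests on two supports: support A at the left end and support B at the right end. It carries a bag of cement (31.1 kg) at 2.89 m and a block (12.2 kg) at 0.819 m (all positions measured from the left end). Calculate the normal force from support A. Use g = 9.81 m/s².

R_A ≈ 358 N

Sum moments about support B (its reaction then has zero moment arm).
Beam weight: 39.9 × 9.81 = 391.4 N down at 1.865 m → arm 1.865 m, τ = 391.4 × 1.865 = 730 N·m counterclockwise.
Bag of cement: 31.1 × 9.81 = 305.1 N down at 2.89 m → arm 0.84 m, τ = 305.1 × 0.84 = 256.3 N·m counterclockwise.
Block: 12.2 × 9.81 = 119.7 N down at 0.819 m → arm 2.911 m, τ = 119.7 × 2.911 = 348.4 N·m counterclockwise.
Net load moment about support B = 1335 N·m counterclockwise.
Reaction R at support A is upward at 0 m, arm 3.73 m → moment R × 3.73 clockwise.
Στ = 0 ⇒ R × 3.73 = 1335 ⇒ R = 358 N.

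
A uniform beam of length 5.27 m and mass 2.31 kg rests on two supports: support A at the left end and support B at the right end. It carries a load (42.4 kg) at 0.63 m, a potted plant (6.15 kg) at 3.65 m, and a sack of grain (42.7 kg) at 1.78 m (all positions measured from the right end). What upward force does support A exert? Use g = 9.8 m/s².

Sum moments about support B (its reaction then has zero moment arm).
Beam weight: 2.31 × 9.8 = 22.64 N down at 2.635 m → arm 2.635 m, τ = 22.64 × 2.635 = 59.66 N·m counterclockwise.
Load: 42.4 × 9.8 = 415.5 N down at 0.63 m → arm 0.63 m, τ = 415.5 × 0.63 = 261.8 N·m counterclockwise.
Potted plant: 6.15 × 9.8 = 60.27 N down at 3.65 m → arm 3.65 m, τ = 60.27 × 3.65 = 220 N·m counterclockwise.
Sack of grain: 42.7 × 9.8 = 418.5 N down at 1.78 m → arm 1.78 m, τ = 418.5 × 1.78 = 744.9 N·m counterclockwise.
Net load moment about support B = 1286 N·m counterclockwise.
Reaction R at support A is upward at 5.27 m, arm 5.27 m → moment R × 5.27 clockwise.
Balancing moments: R × 5.27 = 1286, giving R = 244 N.

R_A ≈ 244 N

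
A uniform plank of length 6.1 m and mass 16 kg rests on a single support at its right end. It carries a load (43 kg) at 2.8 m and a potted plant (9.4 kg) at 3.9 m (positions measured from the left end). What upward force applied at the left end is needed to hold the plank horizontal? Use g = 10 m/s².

Sum moments about the right end (the unknown pivot reaction has zero arm there).
Beam weight: 16 × 10 = 160 N down at 3.05 m → arm 3.05 m, τ = 160 × 3.05 = 488 N·m counterclockwise.
Load: 43 × 10 = 430 N down at 2.8 m → arm 3.3 m, τ = 430 × 3.3 = 1419 N·m counterclockwise.
Potted plant: 9.4 × 10 = 94 N down at 3.9 m → arm 2.2 m, τ = 94 × 2.2 = 206.8 N·m counterclockwise.
Net moment of the loads = 2114 N·m counterclockwise.
The upward force F acts at the left end, arm 6.1 m, giving F × 6.1 clockwise.
For rotational equilibrium, F × 6.1 = 2114, so F = 2114 / 6.1 = 347 N.

F ≈ 347 N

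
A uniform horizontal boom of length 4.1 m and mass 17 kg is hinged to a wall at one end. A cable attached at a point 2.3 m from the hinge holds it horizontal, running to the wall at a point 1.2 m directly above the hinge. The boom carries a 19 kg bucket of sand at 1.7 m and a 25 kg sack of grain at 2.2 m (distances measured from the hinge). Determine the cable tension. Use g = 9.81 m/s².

T ≈ 1130 N

Taking torques about the hinge:
Beam weight: 17 × 9.81 = 166.8 N down at 2.05 m → arm 2.05 m, τ = 166.8 × 2.05 = 341.9 N·m clockwise.
Bucket of sand: 19 × 9.81 = 186.4 N down at 1.7 m → arm 1.7 m, τ = 186.4 × 1.7 = 316.9 N·m clockwise.
Sack of grain: 25 × 9.81 = 245.2 N down at 2.2 m → arm 2.2 m, τ = 245.2 × 2.2 = 539.4 N·m clockwise.
Total clockwise load moment = 1198 N·m.
The cable tension T acts at 2.3 m; only its component perpendicular to the boom, T sinθ, produces torque. sinθ = h/√(h²+d²) = 1.2/√(1.2²+2.3²) = 0.4626.
Στ = 0 ⇒ T × 2.3 × 0.4626 = 1198 ⇒ T = 1198 / 1.064 = 1130 N.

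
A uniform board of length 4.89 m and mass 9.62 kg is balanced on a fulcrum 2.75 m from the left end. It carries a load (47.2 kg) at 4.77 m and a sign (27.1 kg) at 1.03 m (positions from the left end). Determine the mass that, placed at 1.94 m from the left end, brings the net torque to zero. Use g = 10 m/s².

m ≈ 56.5 kg

Sum moments about the fulcrum (at 2.75 m from the left end) (the support reaction has zero arm there).
Beam weight: 9.62 × 10 = 96.2 N down at 2.445 m → arm 0.305 m, τ = 96.2 × 0.305 = 29.34 N·m counterclockwise.
Load: 47.2 × 10 = 472 N down at 4.77 m → arm 2.02 m, τ = 472 × 2.02 = 953.4 N·m clockwise.
Sign: 27.1 × 10 = 271 N down at 1.03 m → arm 1.72 m, τ = 271 × 1.72 = 466.1 N·m counterclockwise.
Net moment of known loads = 458 N·m clockwise.
An unknown mass m at 1.94 m has arm 0.81 m; its moment is m·g·0.81 counterclockwise.
Setting net torque to zero: m × 10 × 0.81 = 458 → m = 458 / (10 × 0.81) = 56.5 kg.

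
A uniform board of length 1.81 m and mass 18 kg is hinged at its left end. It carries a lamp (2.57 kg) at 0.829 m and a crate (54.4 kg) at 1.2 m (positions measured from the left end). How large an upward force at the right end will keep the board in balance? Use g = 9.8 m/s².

About the left end:
Beam weight: 18 × 9.8 = 176.4 N down at 0.905 m → arm 0.905 m, τ = 176.4 × 0.905 = 159.6 N·m clockwise.
Lamp: 2.57 × 9.8 = 25.19 N down at 0.829 m → arm 0.829 m, τ = 25.19 × 0.829 = 20.88 N·m clockwise.
Crate: 54.4 × 9.8 = 533.1 N down at 1.2 m → arm 1.2 m, τ = 533.1 × 1.2 = 639.7 N·m clockwise.
Net moment of the loads = 820.2 N·m clockwise.
The upward force F acts at the right end, arm 1.81 m, giving F × 1.81 counterclockwise.
For rotational equilibrium, F × 1.81 = 820.2, so F = 820.2 / 1.81 = 453 N.

F ≈ 453 N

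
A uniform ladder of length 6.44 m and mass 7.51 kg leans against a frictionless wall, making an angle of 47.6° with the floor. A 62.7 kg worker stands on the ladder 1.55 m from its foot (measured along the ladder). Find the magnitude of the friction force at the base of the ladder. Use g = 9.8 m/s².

f ≈ 169 N

About the foot of the ladder:
Ladder weight 7.51×9.8 = 73.6 N acts at 3.22 m along the ladder; its horizontal arm is 3.22·cos47.6° = 2.171 m → τ = 159.8 N·m clockwise.
Worker: 62.7×9.8 = 614.5 N at 1.55 m → arm 1.045 m → τ = 642.2 N·m clockwise.
Wall normal N acts horizontally at the top; its moment arm is the height L sinθ = 6.44·sin47.6° = 4.756 m, counterclockwise.
Balancing moments: N × 4.756 = 802, giving N = 169 N.
ΣFx = 0: friction at the foot balances the wall's push, so f = N_wall = 169 N.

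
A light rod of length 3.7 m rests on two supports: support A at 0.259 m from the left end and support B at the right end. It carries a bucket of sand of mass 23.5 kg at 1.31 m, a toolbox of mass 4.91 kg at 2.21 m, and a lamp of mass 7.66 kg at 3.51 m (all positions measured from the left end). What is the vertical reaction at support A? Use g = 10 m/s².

R_A ≈ 189 N

Taking torques about support B:
Bucket of sand: 23.5 × 10 = 235 N down at 1.31 m → arm 2.39 m, τ = 235 × 2.39 = 561.6 N·m counterclockwise.
Toolbox: 4.91 × 10 = 49.1 N down at 2.21 m → arm 1.49 m, τ = 49.1 × 1.49 = 73.16 N·m counterclockwise.
Lamp: 7.66 × 10 = 76.6 N down at 3.51 m → arm 0.19 m, τ = 76.6 × 0.19 = 14.55 N·m counterclockwise.
Net load moment about support B = 649.3 N·m counterclockwise.
Reaction R at support A is upward at 0.259 m, arm 3.441 m → moment R × 3.441 clockwise.
Balancing moments: R × 3.441 = 649.3, giving R = 189 N.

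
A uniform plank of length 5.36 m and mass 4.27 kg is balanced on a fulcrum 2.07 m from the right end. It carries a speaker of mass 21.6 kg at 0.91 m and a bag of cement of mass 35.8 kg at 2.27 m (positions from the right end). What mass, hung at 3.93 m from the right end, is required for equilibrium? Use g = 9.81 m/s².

m ≈ 8.22 kg

About the fulcrum (at 2.07 m from the right end):
Beam weight: 4.27 × 9.81 = 41.89 N down at 2.68 m → arm 0.61 m, τ = 41.89 × 0.61 = 25.55 N·m counterclockwise.
Speaker: 21.6 × 9.81 = 211.9 N down at 0.91 m → arm 1.16 m, τ = 211.9 × 1.16 = 245.8 N·m clockwise.
Bag of cement: 35.8 × 9.81 = 351.2 N down at 2.27 m → arm 0.2 m, τ = 351.2 × 0.2 = 70.24 N·m counterclockwise.
Net moment of known loads = 150 N·m clockwise.
An unknown mass m at 3.93 m has arm 1.86 m; its moment is m·g·1.86 counterclockwise.
For rotational equilibrium, m × 9.81 × 1.86 = 150, so m = 150 / (9.81 × 1.86) = 8.22 kg.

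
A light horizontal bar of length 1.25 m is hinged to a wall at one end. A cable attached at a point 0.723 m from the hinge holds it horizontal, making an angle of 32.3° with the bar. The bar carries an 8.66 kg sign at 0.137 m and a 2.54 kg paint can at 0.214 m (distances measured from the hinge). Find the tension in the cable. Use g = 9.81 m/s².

T ≈ 43.9 N

Choose the hinge as the axis so the unknown hinge reaction has zero arm there.
Sign: 8.66 × 9.81 = 84.95 N down at 0.137 m → arm 0.137 m, τ = 84.95 × 0.137 = 11.64 N·m clockwise.
Paint can: 2.54 × 9.81 = 24.92 N down at 0.214 m → arm 0.214 m, τ = 24.92 × 0.214 = 5.333 N·m clockwise.
Total clockwise load moment = 16.97 N·m.
The cable tension T acts at 0.723 m; only its component perpendicular to the bar, T sinθ, produces torque. sin 32.3° = 0.5344.
For rotational equilibrium, T × 0.723 × 0.5344 = 16.97, so T = 16.97 / 0.3864 = 43.9 N.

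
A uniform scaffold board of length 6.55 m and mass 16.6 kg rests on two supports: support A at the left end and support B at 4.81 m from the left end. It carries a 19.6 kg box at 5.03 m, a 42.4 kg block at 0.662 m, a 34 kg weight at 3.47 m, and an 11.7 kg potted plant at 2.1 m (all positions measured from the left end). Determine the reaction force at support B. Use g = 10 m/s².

R_B ≈ 673 N

Choose support A as the axis so its reaction then has zero moment arm.
Beam weight: 16.6 × 10 = 166 N down at 3.275 m → arm 3.275 m, τ = 166 × 3.275 = 543.6 N·m clockwise.
Box: 19.6 × 10 = 196 N down at 5.03 m → arm 5.03 m, τ = 196 × 5.03 = 985.9 N·m clockwise.
Block: 42.4 × 10 = 424 N down at 0.662 m → arm 0.662 m, τ = 424 × 0.662 = 280.7 N·m clockwise.
Weight: 34 × 10 = 340 N down at 3.47 m → arm 3.47 m, τ = 340 × 3.47 = 1180 N·m clockwise.
Potted plant: 11.7 × 10 = 117 N down at 2.1 m → arm 2.1 m, τ = 117 × 2.1 = 245.7 N·m clockwise.
Net load moment about support A = 3236 N·m clockwise.
Reaction R at support B is upward at 4.81 m, arm 4.81 m → moment R × 4.81 counterclockwise.
For rotational equilibrium, R × 4.81 = 3236, so R = 673 N.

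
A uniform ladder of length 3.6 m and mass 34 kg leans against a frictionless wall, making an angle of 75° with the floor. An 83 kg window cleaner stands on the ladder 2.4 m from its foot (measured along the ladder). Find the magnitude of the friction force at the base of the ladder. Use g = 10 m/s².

Sum moments about the foot of the ladder (the floor normal and friction both act there and drop out).
Ladder weight 34×10 = 340 N acts at 1.8 m along the ladder; its horizontal arm is 1.8·cos75° = 0.4659 m → τ = 158.4 N·m clockwise.
Window cleaner: 83×10 = 830 N at 2.4 m → arm 0.6212 m → τ = 515.6 N·m clockwise.
Wall normal N acts horizontally at the top; its moment arm is the height L sinθ = 3.6·sin75° = 3.477 m, counterclockwise.
Στ = 0 ⇒ N × 3.477 = 674 ⇒ N = 194 N.
ΣFx = 0: friction at the foot balances the wall's push, so f = N_wall = 194 N.

f ≈ 194 N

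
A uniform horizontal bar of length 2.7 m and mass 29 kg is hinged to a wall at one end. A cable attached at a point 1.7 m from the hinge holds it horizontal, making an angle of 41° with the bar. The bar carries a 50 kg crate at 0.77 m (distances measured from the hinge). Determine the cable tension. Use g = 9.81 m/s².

T ≈ 683 N

Take moments about the hinge.
Beam weight: 29 × 9.81 = 284.5 N down at 1.35 m → arm 1.35 m, τ = 284.5 × 1.35 = 384.1 N·m clockwise.
Crate: 50 × 9.81 = 490.5 N down at 0.77 m → arm 0.77 m, τ = 490.5 × 0.77 = 377.7 N·m clockwise.
Total clockwise load moment = 761.8 N·m.
The cable tension T acts at 1.7 m; only its component perpendicular to the bar, T sinθ, produces torque. sin 41° = 0.6561.
Setting net torque to zero: T × 1.7 × 0.6561 = 761.8 → T = 761.8 / 1.115 = 683 N.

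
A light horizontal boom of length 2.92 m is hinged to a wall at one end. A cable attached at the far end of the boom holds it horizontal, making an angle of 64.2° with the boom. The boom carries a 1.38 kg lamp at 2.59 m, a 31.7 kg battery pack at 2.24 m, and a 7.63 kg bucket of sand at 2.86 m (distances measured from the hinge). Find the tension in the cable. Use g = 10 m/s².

T ≈ 367 N

Sum moments about the hinge (the unknown hinge reaction has zero arm there).
Lamp: 1.38 × 10 = 13.8 N down at 2.59 m → arm 2.59 m, τ = 13.8 × 2.59 = 35.74 N·m clockwise.
Battery pack: 31.7 × 10 = 317 N down at 2.24 m → arm 2.24 m, τ = 317 × 2.24 = 710.1 N·m clockwise.
Bucket of sand: 7.63 × 10 = 76.3 N down at 2.86 m → arm 2.86 m, τ = 76.3 × 2.86 = 218.2 N·m clockwise.
Total clockwise load moment = 964 N·m.
The cable tension T acts at 2.92 m; only its component perpendicular to the boom, T sinθ, produces torque. sin 64.2° = 0.9003.
Setting net torque to zero: T × 2.92 × 0.9003 = 964 → T = 964 / 2.629 = 367 N.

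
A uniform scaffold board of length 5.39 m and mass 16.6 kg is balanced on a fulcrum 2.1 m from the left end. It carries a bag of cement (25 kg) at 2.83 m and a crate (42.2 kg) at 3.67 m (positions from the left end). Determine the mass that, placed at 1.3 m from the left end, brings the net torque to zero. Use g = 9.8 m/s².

Sum moments about the fulcrum (at 2.1 m from the left end) (the support reaction has zero arm there).
Beam weight: 16.6 × 9.8 = 162.7 N down at 2.695 m → arm 0.595 m, τ = 162.7 × 0.595 = 96.81 N·m clockwise.
Bag of cement: 25 × 9.8 = 245 N down at 2.83 m → arm 0.73 m, τ = 245 × 0.73 = 178.8 N·m clockwise.
Crate: 42.2 × 9.8 = 413.6 N down at 3.67 m → arm 1.57 m, τ = 413.6 × 1.57 = 649.4 N·m clockwise.
Net moment of known loads = 925 N·m clockwise.
An unknown mass m at 1.3 m has arm 0.8 m; its moment is m·g·0.8 counterclockwise.
For rotational equilibrium, m × 9.8 × 0.8 = 925, so m = 925 / (9.8 × 0.8) = 118 kg.

m ≈ 118 kg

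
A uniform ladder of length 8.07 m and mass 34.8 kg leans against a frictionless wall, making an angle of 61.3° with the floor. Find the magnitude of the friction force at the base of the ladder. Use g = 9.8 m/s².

f ≈ 93.4 N

Take moments about the foot of the ladder.
Ladder weight 34.8×9.8 = 341 N acts at 4.035 m along the ladder; its horizontal arm is 4.035·cos61.3° = 1.938 m → τ = 660.9 N·m clockwise.
Wall normal N acts horizontally at the top; its moment arm is the height L sinθ = 8.07·sin61.3° = 7.079 m, counterclockwise.
For rotational equilibrium, N × 7.079 = 660.9, so N = 93.4 N.
ΣFx = 0: friction at the foot balances the wall's push, so f = N_wall = 93.4 N.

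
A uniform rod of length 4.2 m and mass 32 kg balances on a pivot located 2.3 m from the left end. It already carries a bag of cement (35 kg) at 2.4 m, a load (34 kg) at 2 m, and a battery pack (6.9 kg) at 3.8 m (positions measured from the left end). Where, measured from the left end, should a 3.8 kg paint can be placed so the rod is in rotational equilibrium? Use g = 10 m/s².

x ≈ 3.02 m from the left end

About the pivot (at 2.3 m from the left end):
Beam weight: 32 × 10 = 320 N down at 2.1 m → arm 0.2 m, τ = 320 × 0.2 = 64 N·m counterclockwise.
Bag of cement: 35 × 10 = 350 N down at 2.4 m → arm 0.1 m, τ = 350 × 0.1 = 35 N·m clockwise.
Load: 34 × 10 = 340 N down at 2 m → arm 0.3 m, τ = 340 × 0.3 = 102 N·m counterclockwise.
Battery pack: 6.9 × 10 = 69 N down at 3.8 m → arm 1.5 m, τ = 69 × 1.5 = 103.5 N·m clockwise.
Net moment of existing loads = 27.5 N·m counterclockwise.
The paint can weighs 3.8 × 10 = 38 N and must supply an equal clockwise moment, so its lever arm about the pivot is 27.5 / 38 = 0.724 m.
That puts it at 2.3 + 0.724 = 3.02 m from the left end.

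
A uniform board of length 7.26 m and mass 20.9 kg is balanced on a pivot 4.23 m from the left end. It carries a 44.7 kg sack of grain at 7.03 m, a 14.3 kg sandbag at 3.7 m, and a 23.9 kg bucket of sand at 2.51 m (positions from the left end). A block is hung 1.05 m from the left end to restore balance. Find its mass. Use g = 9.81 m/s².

m ≈ 20.1 kg

Take moments about the pivot (at 4.23 m from the left end).
Beam weight: 20.9 × 9.81 = 205 N down at 3.63 m → arm 0.6 m, τ = 205 × 0.6 = 123 N·m counterclockwise.
Sack of grain: 44.7 × 9.81 = 438.5 N down at 7.03 m → arm 2.8 m, τ = 438.5 × 2.8 = 1228 N·m clockwise.
Sandbag: 14.3 × 9.81 = 140.3 N down at 3.7 m → arm 0.53 m, τ = 140.3 × 0.53 = 74.36 N·m counterclockwise.
Bucket of sand: 23.9 × 9.81 = 234.5 N down at 2.51 m → arm 1.72 m, τ = 234.5 × 1.72 = 403.3 N·m counterclockwise.
Net moment of known loads = 627.3 N·m clockwise.
An unknown mass m at 1.05 m has arm 3.18 m; its moment is m·g·3.18 counterclockwise.
Setting net torque to zero: m × 9.81 × 3.18 = 627.3 → m = 627.3 / (9.81 × 3.18) = 20.1 kg.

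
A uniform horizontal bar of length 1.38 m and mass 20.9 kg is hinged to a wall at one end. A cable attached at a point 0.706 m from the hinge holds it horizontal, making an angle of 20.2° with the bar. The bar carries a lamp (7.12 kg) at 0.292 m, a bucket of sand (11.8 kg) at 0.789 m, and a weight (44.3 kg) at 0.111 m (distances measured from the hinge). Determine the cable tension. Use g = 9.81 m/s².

Choose the hinge as the axis so the unknown hinge reaction has zero arm there.
Beam weight: 20.9 × 9.81 = 205 N down at 0.69 m → arm 0.69 m, τ = 205 × 0.69 = 141.4 N·m clockwise.
Lamp: 7.12 × 9.81 = 69.85 N down at 0.292 m → arm 0.292 m, τ = 69.85 × 0.292 = 20.4 N·m clockwise.
Bucket of sand: 11.8 × 9.81 = 115.8 N down at 0.789 m → arm 0.789 m, τ = 115.8 × 0.789 = 91.37 N·m clockwise.
Weight: 44.3 × 9.81 = 434.6 N down at 0.111 m → arm 0.111 m, τ = 434.6 × 0.111 = 48.24 N·m clockwise.
Total clockwise load moment = 301.4 N·m.
The cable tension T acts at 0.706 m; only its component perpendicular to the bar, T sinθ, produces torque. sin 20.2° = 0.3453.
Στ = 0 ⇒ T × 0.706 × 0.3453 = 301.4 ⇒ T = 301.4 / 0.2438 = 1240 N.

T ≈ 1240 N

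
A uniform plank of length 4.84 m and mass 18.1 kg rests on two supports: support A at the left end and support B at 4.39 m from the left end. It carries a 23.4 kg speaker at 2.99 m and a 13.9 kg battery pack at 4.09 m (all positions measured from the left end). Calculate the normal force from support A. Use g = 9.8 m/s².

Take moments about support B.
Beam weight: 18.1 × 9.8 = 177.4 N down at 2.42 m → arm 1.97 m, τ = 177.4 × 1.97 = 349.5 N·m counterclockwise.
Speaker: 23.4 × 9.8 = 229.3 N down at 2.99 m → arm 1.4 m, τ = 229.3 × 1.4 = 321 N·m counterclockwise.
Battery pack: 13.9 × 9.8 = 136.2 N down at 4.09 m → arm 0.3 m, τ = 136.2 × 0.3 = 40.86 N·m counterclockwise.
Net load moment about support B = 711.4 N·m counterclockwise.
Reaction R at support A is upward at 0 m, arm 4.39 m → moment R × 4.39 clockwise.
Στ = 0 ⇒ R × 4.39 = 711.4 ⇒ R = 162 N.

R_A ≈ 162 N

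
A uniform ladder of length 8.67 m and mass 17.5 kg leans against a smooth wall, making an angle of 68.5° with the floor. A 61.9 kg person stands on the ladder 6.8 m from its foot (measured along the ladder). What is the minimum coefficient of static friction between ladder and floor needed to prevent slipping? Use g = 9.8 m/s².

Taking torques about the foot of the ladder:
Ladder weight 17.5×9.8 = 171.5 N acts at 4.335 m along the ladder; its horizontal arm is 4.335·cos68.5° = 1.589 m → τ = 272.5 N·m clockwise.
Person: 61.9×9.8 = 606.6 N at 6.8 m → arm 2.492 m → τ = 1512 N·m clockwise.
Wall normal N acts horizontally at the top; its moment arm is the height L sinθ = 8.67·sin68.5° = 8.067 m, counterclockwise.
For rotational equilibrium, N × 8.067 = 1784, so N = 221.1 N.
ΣFx = 0 ⇒ f = N_wall = 221.1 N. ΣFy = 0 ⇒ N_floor = 778.1 N.
μ_min = f / N_floor = 221.1 / 778.1 = 0.284.

μ_min ≈ 0.284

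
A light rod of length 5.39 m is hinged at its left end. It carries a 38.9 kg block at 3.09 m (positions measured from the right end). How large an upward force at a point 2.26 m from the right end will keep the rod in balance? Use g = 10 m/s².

F ≈ 286 N

Sum moments about the left end (the unknown pivot reaction has zero arm there).
Block: 38.9 × 10 = 389 N down at 3.09 m → arm 2.3 m, τ = 389 × 2.3 = 894.7 N·m clockwise.
Net moment of the loads = 894.7 N·m clockwise.
The upward force F acts at a point 2.26 m from the right end, arm 3.13 m, giving F × 3.13 counterclockwise.
For rotational equilibrium, F × 3.13 = 894.7, so F = 894.7 / 3.13 = 286 N.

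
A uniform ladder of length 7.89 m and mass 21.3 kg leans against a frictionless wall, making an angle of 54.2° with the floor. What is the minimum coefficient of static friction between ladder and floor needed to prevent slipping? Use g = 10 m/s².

Choose the foot of the ladder as the axis so the floor normal and friction both act there and drop out.
Ladder weight 21.3×10 = 213 N acts at 3.945 m along the ladder; its horizontal arm is 3.945·cos54.2° = 2.308 m → τ = 491.6 N·m clockwise.
Wall normal N acts horizontally at the top; its moment arm is the height L sinθ = 7.89·sin54.2° = 6.399 m, counterclockwise.
Setting net torque to zero: N × 6.399 = 491.6 → N = 76.82 N.
ΣFx = 0 ⇒ f = N_wall = 76.82 N. ΣFy = 0 ⇒ N_floor = 213 N.
μ_min = f / N_floor = 76.82 / 213 = 0.361.

μ_min ≈ 0.361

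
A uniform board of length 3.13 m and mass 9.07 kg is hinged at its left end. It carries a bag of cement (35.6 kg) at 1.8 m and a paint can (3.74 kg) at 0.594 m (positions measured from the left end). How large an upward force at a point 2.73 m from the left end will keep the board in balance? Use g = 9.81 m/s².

Take moments about the left end.
Beam weight: 9.07 × 9.81 = 88.98 N down at 1.565 m → arm 1.565 m, τ = 88.98 × 1.565 = 139.3 N·m clockwise.
Bag of cement: 35.6 × 9.81 = 349.2 N down at 1.8 m → arm 1.8 m, τ = 349.2 × 1.8 = 628.6 N·m clockwise.
Paint can: 3.74 × 9.81 = 36.69 N down at 0.594 m → arm 0.594 m, τ = 36.69 × 0.594 = 21.79 N·m clockwise.
Net moment of the loads = 789.7 N·m clockwise.
The upward force F acts at a point 2.73 m from the left end, arm 2.73 m, giving F × 2.73 counterclockwise.
Setting net torque to zero: F × 2.73 = 789.7 → F = 789.7 / 2.73 = 289 N.

F ≈ 289 N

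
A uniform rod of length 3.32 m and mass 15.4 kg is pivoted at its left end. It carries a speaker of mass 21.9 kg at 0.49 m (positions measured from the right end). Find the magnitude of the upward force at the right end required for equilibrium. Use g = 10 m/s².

About the left end:
Beam weight: 15.4 × 10 = 154 N down at 1.66 m → arm 1.66 m, τ = 154 × 1.66 = 255.6 N·m clockwise.
Speaker: 21.9 × 10 = 219 N down at 0.49 m → arm 2.83 m, τ = 219 × 2.83 = 619.8 N·m clockwise.
Net moment of the loads = 875.4 N·m clockwise.
The upward force F acts at the right end, arm 3.32 m, giving F × 3.32 counterclockwise.
Στ = 0 ⇒ F × 3.32 = 875.4 ⇒ F = 875.4 / 3.32 = 264 N.

F ≈ 264 N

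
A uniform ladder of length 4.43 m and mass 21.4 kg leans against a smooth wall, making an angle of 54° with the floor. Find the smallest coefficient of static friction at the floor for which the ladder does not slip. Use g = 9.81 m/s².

Take moments about the foot of the ladder.
Ladder weight 21.4×9.81 = 209.9 N acts at 2.215 m along the ladder; its horizontal arm is 2.215·cos54° = 1.302 m → τ = 273.3 N·m clockwise.
Wall normal N acts horizontally at the top; its moment arm is the height L sinθ = 4.43·sin54° = 3.584 m, counterclockwise.
Setting net torque to zero: N × 3.584 = 273.3 → N = 76.26 N.
ΣFx = 0 ⇒ f = N_wall = 76.26 N. ΣFy = 0 ⇒ N_floor = 209.9 N.
μ_min = f / N_floor = 76.26 / 209.9 = 0.363.

μ_min ≈ 0.363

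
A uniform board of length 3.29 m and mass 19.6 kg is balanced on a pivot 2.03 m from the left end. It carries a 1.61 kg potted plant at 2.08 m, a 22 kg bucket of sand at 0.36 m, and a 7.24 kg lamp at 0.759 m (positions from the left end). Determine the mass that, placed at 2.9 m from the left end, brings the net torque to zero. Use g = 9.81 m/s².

m ≈ 61.4 kg

Choose the pivot (at 2.03 m from the left end) as the axis so the support reaction has zero arm there.
Beam weight: 19.6 × 9.81 = 192.3 N down at 1.645 m → arm 0.385 m, τ = 192.3 × 0.385 = 74.04 N·m counterclockwise.
Potted plant: 1.61 × 9.81 = 15.79 N down at 2.08 m → arm 0.05 m, τ = 15.79 × 0.05 = 0.7895 N·m clockwise.
Bucket of sand: 22 × 9.81 = 215.8 N down at 0.36 m → arm 1.67 m, τ = 215.8 × 1.67 = 360.4 N·m counterclockwise.
Lamp: 7.24 × 9.81 = 71.02 N down at 0.759 m → arm 1.271 m, τ = 71.02 × 1.271 = 90.27 N·m counterclockwise.
Net moment of known loads = 523.9 N·m counterclockwise.
An unknown mass m at 2.9 m has arm 0.87 m; its moment is m·g·0.87 clockwise.
For rotational equilibrium, m × 9.81 × 0.87 = 523.9, so m = 523.9 / (9.81 × 0.87) = 61.4 kg.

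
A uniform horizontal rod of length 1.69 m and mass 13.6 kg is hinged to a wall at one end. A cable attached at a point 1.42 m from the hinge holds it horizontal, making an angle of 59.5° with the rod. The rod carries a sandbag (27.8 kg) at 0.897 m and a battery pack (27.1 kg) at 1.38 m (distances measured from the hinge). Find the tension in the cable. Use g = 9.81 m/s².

T ≈ 592 N

Choose the hinge as the axis so the unknown hinge reaction has zero arm there.
Beam weight: 13.6 × 9.81 = 133.4 N down at 0.845 m → arm 0.845 m, τ = 133.4 × 0.845 = 112.7 N·m clockwise.
Sandbag: 27.8 × 9.81 = 272.7 N down at 0.897 m → arm 0.897 m, τ = 272.7 × 0.897 = 244.6 N·m clockwise.
Battery pack: 27.1 × 9.81 = 265.9 N down at 1.38 m → arm 1.38 m, τ = 265.9 × 1.38 = 366.9 N·m clockwise.
Total clockwise load moment = 724.2 N·m.
The cable tension T acts at 1.42 m; only its component perpendicular to the rod, T sinθ, produces torque. sin 59.5° = 0.8616.
Στ = 0 ⇒ T × 1.42 × 0.8616 = 724.2 ⇒ T = 724.2 / 1.223 = 592 N.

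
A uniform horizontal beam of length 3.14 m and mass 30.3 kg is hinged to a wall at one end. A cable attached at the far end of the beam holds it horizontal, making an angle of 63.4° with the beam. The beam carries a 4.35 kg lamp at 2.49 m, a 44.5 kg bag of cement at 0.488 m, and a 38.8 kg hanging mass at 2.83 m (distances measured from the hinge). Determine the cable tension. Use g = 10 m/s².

Choose the hinge as the axis so the unknown hinge reaction has zero arm there.
Beam weight: 30.3 × 10 = 303 N down at 1.57 m → arm 1.57 m, τ = 303 × 1.57 = 475.7 N·m clockwise.
Lamp: 4.35 × 10 = 43.5 N down at 2.49 m → arm 2.49 m, τ = 43.5 × 2.49 = 108.3 N·m clockwise.
Bag of cement: 44.5 × 10 = 445 N down at 0.488 m → arm 0.488 m, τ = 445 × 0.488 = 217.2 N·m clockwise.
Hanging mass: 38.8 × 10 = 388 N down at 2.83 m → arm 2.83 m, τ = 388 × 2.83 = 1098 N·m clockwise.
Total clockwise load moment = 1899 N·m.
The cable tension T acts at 3.14 m; only its component perpendicular to the beam, T sinθ, produces torque. sin 63.4° = 0.8942.
Balancing moments: T × 3.14 × 0.8942 = 1899, giving T = 1899 / 2.808 = 676 N.

T ≈ 676 N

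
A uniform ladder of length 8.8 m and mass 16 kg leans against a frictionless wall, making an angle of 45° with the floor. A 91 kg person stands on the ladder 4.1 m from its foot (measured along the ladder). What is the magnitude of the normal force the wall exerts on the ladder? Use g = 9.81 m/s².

N_wall ≈ 494 N

About the foot of the ladder:
Ladder weight 16×9.81 = 157 N acts at 4.4 m along the ladder; its horizontal arm is 4.4·cos45° = 3.111 m → τ = 488.4 N·m clockwise.
Person: 91×9.81 = 892.7 N at 4.1 m → arm 2.899 m → τ = 2588 N·m clockwise.
Wall normal N acts horizontally at the top; its moment arm is the height L sinθ = 8.8·sin45° = 6.223 m, counterclockwise.
Στ = 0 ⇒ N × 6.223 = 3076 ⇒ N = 494 N.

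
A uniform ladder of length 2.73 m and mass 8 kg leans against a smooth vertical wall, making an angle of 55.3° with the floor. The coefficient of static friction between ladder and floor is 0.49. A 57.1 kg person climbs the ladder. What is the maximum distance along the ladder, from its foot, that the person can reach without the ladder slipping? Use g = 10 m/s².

d ≈ 2.01 m

Taking torques about the foot of the ladder:
Ladder weight 8×10 = 80 N acts at 1.365 m along the ladder; its horizontal arm is 1.365·cos55.3° = 0.7771 m → τ = 62.17 N·m clockwise.
Person weight 57.1×10 = 571 N at distance d → arm d·cos55.3° → τ = 571·d·0.5693 clockwise.
Wall normal N at the top has arm L sinθ = 2.244 m counterclockwise, so Στ = 0 gives N·2.244 = 62.17 + 325.1·d.
ΣFy = 0 ⇒ N_floor = 651 N, so the maximum friction is μ_s·N_floor = 0.49×651 = 319 N. ΣFx = 0 ⇒ N_wall = f, so at the slipping point N = 319 N.
Substituting: 319×2.244 = 62.17 + 325.1·d ⇒ d = (715.8 − 62.17) / 325.1 = 2.01 m.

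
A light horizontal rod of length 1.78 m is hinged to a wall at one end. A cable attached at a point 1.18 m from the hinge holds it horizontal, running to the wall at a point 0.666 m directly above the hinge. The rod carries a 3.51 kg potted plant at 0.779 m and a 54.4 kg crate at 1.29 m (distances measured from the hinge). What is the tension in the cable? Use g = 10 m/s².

Take moments about the hinge.
Potted plant: 3.51 × 10 = 35.1 N down at 0.779 m → arm 0.779 m, τ = 35.1 × 0.779 = 27.34 N·m clockwise.
Crate: 54.4 × 10 = 544 N down at 1.29 m → arm 1.29 m, τ = 544 × 1.29 = 701.8 N·m clockwise.
Total clockwise load moment = 729.1 N·m.
The cable tension T acts at 1.18 m; only its component perpendicular to the rod, T sinθ, produces torque. sinθ = h/√(h²+d²) = 0.666/√(0.666²+1.18²) = 0.4915.
Στ = 0 ⇒ T × 1.18 × 0.4915 = 729.1 ⇒ T = 729.1 / 0.58 = 1260 N.

T ≈ 1260 N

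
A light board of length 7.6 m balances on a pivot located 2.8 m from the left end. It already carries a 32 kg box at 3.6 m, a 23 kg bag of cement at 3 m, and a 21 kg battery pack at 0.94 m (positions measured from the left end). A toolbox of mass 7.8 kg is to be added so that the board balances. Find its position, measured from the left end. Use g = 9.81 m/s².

x ≈ 3.94 m from the left end

Sum moments about the pivot (at 2.8 m from the left end) (the support reaction has zero arm there).
Box: 32 × 9.81 = 313.9 N down at 3.6 m → arm 0.8 m, τ = 313.9 × 0.8 = 251.1 N·m clockwise.
Bag of cement: 23 × 9.81 = 225.6 N down at 3 m → arm 0.2 m, τ = 225.6 × 0.2 = 45.12 N·m clockwise.
Battery pack: 21 × 9.81 = 206 N down at 0.94 m → arm 1.86 m, τ = 206 × 1.86 = 383.2 N·m counterclockwise.
Net moment of existing loads = 86.98 N·m counterclockwise.
The toolbox weighs 7.8 × 9.81 = 76.52 N and must supply an equal clockwise moment, so its lever arm about the pivot is 86.98 / 76.52 = 1.14 m.
That puts it at 2.8 + 1.14 = 3.94 m from the left end.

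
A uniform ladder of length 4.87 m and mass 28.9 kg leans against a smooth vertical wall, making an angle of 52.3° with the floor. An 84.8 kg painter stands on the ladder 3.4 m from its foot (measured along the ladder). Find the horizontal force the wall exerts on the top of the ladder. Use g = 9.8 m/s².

N_wall ≈ 558 N

About the foot of the ladder:
Ladder weight 28.9×9.8 = 283.2 N acts at 2.435 m along the ladder; its horizontal arm is 2.435·cos52.3° = 1.489 m → τ = 421.7 N·m clockwise.
Painter: 84.8×9.8 = 831 N at 3.4 m → arm 2.079 m → τ = 1728 N·m clockwise.
Wall normal N acts horizontally at the top; its moment arm is the height L sinθ = 4.87·sin52.3° = 3.853 m, counterclockwise.
For rotational equilibrium, N × 3.853 = 2150, so N = 558 N.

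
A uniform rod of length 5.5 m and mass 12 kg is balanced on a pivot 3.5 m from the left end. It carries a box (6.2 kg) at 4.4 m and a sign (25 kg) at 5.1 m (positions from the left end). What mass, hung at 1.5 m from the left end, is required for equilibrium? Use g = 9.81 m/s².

m ≈ 18.3 kg

Sum moments about the pivot (at 3.5 m from the left end) (the support reaction has zero arm there).
Beam weight: 12 × 9.81 = 117.7 N down at 2.75 m → arm 0.75 m, τ = 117.7 × 0.75 = 88.28 N·m counterclockwise.
Box: 6.2 × 9.81 = 60.82 N down at 4.4 m → arm 0.9 m, τ = 60.82 × 0.9 = 54.74 N·m clockwise.
Sign: 25 × 9.81 = 245.2 N down at 5.1 m → arm 1.6 m, τ = 245.2 × 1.6 = 392.3 N·m clockwise.
Net moment of known loads = 358.8 N·m clockwise.
An unknown mass m at 1.5 m has arm 2 m; its moment is m·g·2 counterclockwise.
For rotational equilibrium, m × 9.81 × 2 = 358.8, so m = 358.8 / (9.81 × 2) = 18.3 kg.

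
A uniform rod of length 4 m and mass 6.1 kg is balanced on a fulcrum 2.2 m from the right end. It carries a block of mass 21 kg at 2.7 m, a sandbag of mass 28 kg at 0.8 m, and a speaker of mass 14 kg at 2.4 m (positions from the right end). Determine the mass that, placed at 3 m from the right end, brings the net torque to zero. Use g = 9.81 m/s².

m ≈ 33.9 kg

Taking torques about the fulcrum (at 2.2 m from the right end):
Beam weight: 6.1 × 9.81 = 59.84 N down at 2 m → arm 0.2 m, τ = 59.84 × 0.2 = 11.97 N·m clockwise.
Block: 21 × 9.81 = 206 N down at 2.7 m → arm 0.5 m, τ = 206 × 0.5 = 103 N·m counterclockwise.
Sandbag: 28 × 9.81 = 274.7 N down at 0.8 m → arm 1.4 m, τ = 274.7 × 1.4 = 384.6 N·m clockwise.
Speaker: 14 × 9.81 = 137.3 N down at 2.4 m → arm 0.2 m, τ = 137.3 × 0.2 = 27.46 N·m counterclockwise.
Net moment of known loads = 266.1 N·m clockwise.
An unknown mass m at 3 m has arm 0.8 m; its moment is m·g·0.8 counterclockwise.
For rotational equilibrium, m × 9.81 × 0.8 = 266.1, so m = 266.1 / (9.81 × 0.8) = 33.9 kg.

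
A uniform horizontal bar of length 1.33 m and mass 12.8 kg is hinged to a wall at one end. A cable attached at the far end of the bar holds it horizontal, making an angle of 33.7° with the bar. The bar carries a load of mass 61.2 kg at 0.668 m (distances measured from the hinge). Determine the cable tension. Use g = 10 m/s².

Sum moments about the hinge (the unknown hinge reaction has zero arm there).
Beam weight: 12.8 × 10 = 128 N down at 0.665 m → arm 0.665 m, τ = 128 × 0.665 = 85.12 N·m clockwise.
Load: 61.2 × 10 = 612 N down at 0.668 m → arm 0.668 m, τ = 612 × 0.668 = 408.8 N·m clockwise.
Total clockwise load moment = 493.9 N·m.
The cable tension T acts at 1.33 m; only its component perpendicular to the bar, T sinθ, produces torque. sin 33.7° = 0.5548.
Setting net torque to zero: T × 1.33 × 0.5548 = 493.9 → T = 493.9 / 0.7379 = 669 N.

T ≈ 669 N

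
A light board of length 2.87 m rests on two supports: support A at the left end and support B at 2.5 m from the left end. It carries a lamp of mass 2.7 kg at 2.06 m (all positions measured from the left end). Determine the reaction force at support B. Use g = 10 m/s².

R_B ≈ 22.2 N

About support A:
Lamp: 2.7 × 10 = 27 N down at 2.06 m → arm 2.06 m, τ = 27 × 2.06 = 55.62 N·m clockwise.
Net load moment about support A = 55.62 N·m clockwise.
Reaction R at support B is upward at 2.5 m, arm 2.5 m → moment R × 2.5 counterclockwise.
Στ = 0 ⇒ R × 2.5 = 55.62 ⇒ R = 22.2 N.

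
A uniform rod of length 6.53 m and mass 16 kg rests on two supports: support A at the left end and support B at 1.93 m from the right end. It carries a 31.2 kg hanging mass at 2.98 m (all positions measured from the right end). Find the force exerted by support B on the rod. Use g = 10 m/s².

R_B ≈ 354 N

Sum moments about support A (its reaction then has zero moment arm).
Beam weight: 16 × 10 = 160 N down at 3.265 m → arm 3.265 m, τ = 160 × 3.265 = 522.4 N·m clockwise.
Hanging mass: 31.2 × 10 = 312 N down at 2.98 m → arm 3.55 m, τ = 312 × 3.55 = 1108 N·m clockwise.
Net load moment about support A = 1630 N·m clockwise.
Reaction R at support B is upward at 1.93 m, arm 4.6 m → moment R × 4.6 counterclockwise.
Balancing moments: R × 4.6 = 1630, giving R = 354 N.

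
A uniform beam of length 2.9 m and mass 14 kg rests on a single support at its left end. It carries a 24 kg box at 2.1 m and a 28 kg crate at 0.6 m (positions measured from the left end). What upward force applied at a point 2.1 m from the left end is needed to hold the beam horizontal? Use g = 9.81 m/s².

Sum moments about the left end (the unknown pivot reaction has zero arm there).
Beam weight: 14 × 9.81 = 137.3 N down at 1.45 m → arm 1.45 m, τ = 137.3 × 1.45 = 199.1 N·m clockwise.
Box: 24 × 9.81 = 235.4 N down at 2.1 m → arm 2.1 m, τ = 235.4 × 2.1 = 494.3 N·m clockwise.
Crate: 28 × 9.81 = 274.7 N down at 0.6 m → arm 0.6 m, τ = 274.7 × 0.6 = 164.8 N·m clockwise.
Net moment of the loads = 858.2 N·m clockwise.
The upward force F acts at a point 2.1 m from the left end, arm 2.1 m, giving F × 2.1 counterclockwise.
Balancing moments: F × 2.1 = 858.2, giving F = 858.2 / 2.1 = 409 N.

F ≈ 409 N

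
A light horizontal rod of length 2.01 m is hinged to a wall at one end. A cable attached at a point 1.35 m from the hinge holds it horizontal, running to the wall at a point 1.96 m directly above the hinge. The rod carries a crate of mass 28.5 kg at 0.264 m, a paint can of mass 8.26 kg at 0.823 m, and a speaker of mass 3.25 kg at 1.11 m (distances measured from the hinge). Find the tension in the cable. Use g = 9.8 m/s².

T ≈ 158 N

Choose the hinge as the axis so the unknown hinge reaction has zero arm there.
Crate: 28.5 × 9.8 = 279.3 N down at 0.264 m → arm 0.264 m, τ = 279.3 × 0.264 = 73.74 N·m clockwise.
Paint can: 8.26 × 9.8 = 80.95 N down at 0.823 m → arm 0.823 m, τ = 80.95 × 0.823 = 66.62 N·m clockwise.
Speaker: 3.25 × 9.8 = 31.85 N down at 1.11 m → arm 1.11 m, τ = 31.85 × 1.11 = 35.35 N·m clockwise.
Total clockwise load moment = 175.7 N·m.
The cable tension T acts at 1.35 m; only its component perpendicular to the rod, T sinθ, produces torque. sinθ = h/√(h²+d²) = 1.96/√(1.96²+1.35²) = 0.8236.
Στ = 0 ⇒ T × 1.35 × 0.8236 = 175.7 ⇒ T = 175.7 / 1.112 = 158 N.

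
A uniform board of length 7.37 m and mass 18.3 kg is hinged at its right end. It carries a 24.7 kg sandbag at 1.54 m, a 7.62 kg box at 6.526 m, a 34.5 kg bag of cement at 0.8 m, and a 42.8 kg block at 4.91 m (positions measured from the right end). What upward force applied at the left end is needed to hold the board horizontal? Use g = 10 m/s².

Sum moments about the right end (the unknown pivot reaction has zero arm there).
Beam weight: 18.3 × 10 = 183 N down at 3.685 m → arm 3.685 m, τ = 183 × 3.685 = 674.4 N·m counterclockwise.
Sandbag: 24.7 × 10 = 247 N down at 1.54 m → arm 1.54 m, τ = 247 × 1.54 = 380.4 N·m counterclockwise.
Box: 7.62 × 10 = 76.2 N down at 6.526 m → arm 6.526 m, τ = 76.2 × 6.526 = 497.3 N·m counterclockwise.
Bag of cement: 34.5 × 10 = 345 N down at 0.8 m → arm 0.8 m, τ = 345 × 0.8 = 276 N·m counterclockwise.
Block: 42.8 × 10 = 428 N down at 4.91 m → arm 4.91 m, τ = 428 × 4.91 = 2101 N·m counterclockwise.
Net moment of the loads = 3929 N·m counterclockwise.
The upward force F acts at the left end, arm 7.37 m, giving F × 7.37 clockwise.
For rotational equilibrium, F × 7.37 = 3929, so F = 3929 / 7.37 = 533 N.

F ≈ 533 N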